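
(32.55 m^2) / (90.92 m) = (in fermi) 3.58e+14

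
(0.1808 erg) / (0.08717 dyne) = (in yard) 0.02268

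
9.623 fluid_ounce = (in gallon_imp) 0.0626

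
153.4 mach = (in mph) 1.168e+05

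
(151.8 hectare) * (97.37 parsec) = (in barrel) 2.869e+25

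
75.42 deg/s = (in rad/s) 1.316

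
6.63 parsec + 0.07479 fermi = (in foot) 6.712e+17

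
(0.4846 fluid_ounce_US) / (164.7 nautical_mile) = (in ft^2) 5.057e-10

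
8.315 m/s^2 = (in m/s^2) 8.315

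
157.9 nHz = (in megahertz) 1.579e-13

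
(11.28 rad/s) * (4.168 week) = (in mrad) 2.843e+10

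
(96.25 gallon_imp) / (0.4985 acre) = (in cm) 0.02169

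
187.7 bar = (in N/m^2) 1.877e+07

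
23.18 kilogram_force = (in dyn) 2.273e+07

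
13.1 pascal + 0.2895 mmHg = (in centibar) 0.0517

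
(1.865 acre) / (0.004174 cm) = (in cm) 1.808e+10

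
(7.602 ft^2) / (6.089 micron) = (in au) 7.753e-07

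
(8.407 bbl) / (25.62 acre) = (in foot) 4.23e-05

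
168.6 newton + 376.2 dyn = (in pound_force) 37.9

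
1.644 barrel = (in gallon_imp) 57.49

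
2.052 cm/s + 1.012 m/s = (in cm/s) 103.3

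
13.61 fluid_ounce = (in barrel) 0.002532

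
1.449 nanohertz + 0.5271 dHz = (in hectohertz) 0.0005271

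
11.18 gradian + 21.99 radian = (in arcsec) 4.572e+06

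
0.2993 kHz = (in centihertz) 2.993e+04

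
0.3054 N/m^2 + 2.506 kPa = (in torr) 18.8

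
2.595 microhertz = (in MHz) 2.595e-12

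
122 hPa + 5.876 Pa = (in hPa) 122.1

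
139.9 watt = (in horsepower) 0.1876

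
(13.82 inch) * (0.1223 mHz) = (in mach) 1.261e-07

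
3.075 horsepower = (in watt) 2293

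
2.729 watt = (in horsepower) 0.00366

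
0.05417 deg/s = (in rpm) 0.009028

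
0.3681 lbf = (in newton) 1.637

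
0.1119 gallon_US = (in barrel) 0.002664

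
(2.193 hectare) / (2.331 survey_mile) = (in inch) 230.2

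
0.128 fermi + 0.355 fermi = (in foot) 1.585e-15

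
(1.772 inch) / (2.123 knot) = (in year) 1.307e-09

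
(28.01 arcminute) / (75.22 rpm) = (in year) 3.28e-11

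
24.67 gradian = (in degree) 22.2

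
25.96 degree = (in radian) 0.4531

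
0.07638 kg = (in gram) 76.38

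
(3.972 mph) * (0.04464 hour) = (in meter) 285.4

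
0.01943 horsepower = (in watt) 14.49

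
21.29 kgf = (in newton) 208.8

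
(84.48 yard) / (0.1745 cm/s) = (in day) 0.5124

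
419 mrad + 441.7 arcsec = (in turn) 0.06703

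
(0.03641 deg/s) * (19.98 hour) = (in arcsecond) 9.428e+06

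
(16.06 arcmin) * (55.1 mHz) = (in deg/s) 0.01475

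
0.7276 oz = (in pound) 0.04548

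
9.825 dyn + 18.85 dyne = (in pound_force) 6.446e-05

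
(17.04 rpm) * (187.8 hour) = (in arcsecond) 2.488e+11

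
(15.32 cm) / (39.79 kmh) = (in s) 0.01386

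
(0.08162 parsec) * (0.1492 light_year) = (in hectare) 3.555e+26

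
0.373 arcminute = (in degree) 0.006217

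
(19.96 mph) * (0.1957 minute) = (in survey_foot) 343.7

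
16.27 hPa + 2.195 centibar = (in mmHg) 28.67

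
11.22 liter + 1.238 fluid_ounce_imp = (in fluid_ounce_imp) 396.1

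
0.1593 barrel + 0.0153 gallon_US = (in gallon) 6.706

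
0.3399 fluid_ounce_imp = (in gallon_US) 0.002551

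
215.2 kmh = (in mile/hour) 133.7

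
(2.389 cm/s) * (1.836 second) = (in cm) 4.386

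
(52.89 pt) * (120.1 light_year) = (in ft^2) 2.282e+17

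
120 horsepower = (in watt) 8.948e+04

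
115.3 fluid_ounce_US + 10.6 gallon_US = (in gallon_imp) 9.576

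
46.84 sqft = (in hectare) 0.0004352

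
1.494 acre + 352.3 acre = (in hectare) 143.2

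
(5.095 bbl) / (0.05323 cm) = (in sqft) 1.638e+04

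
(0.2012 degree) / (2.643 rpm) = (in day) 1.468e-07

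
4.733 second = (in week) 7.826e-06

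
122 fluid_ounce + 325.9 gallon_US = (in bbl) 7.782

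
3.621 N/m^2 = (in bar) 3.621e-05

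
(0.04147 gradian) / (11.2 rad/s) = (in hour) 1.616e-08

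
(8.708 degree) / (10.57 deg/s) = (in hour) 0.0002288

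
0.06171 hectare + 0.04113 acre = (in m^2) 783.5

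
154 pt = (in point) 154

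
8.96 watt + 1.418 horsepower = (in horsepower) 1.43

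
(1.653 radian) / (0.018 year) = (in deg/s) 0.0001668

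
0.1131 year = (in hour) 990.8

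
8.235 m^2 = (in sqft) 88.64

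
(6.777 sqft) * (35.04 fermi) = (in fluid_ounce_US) 7.46e-10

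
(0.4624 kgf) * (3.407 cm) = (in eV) 9.643e+17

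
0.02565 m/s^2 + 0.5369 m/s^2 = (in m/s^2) 0.5625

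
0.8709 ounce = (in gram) 24.69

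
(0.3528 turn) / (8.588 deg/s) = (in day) 0.0001712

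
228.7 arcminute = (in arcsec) 1.372e+04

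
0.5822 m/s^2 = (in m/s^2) 0.5822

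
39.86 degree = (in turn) 0.1107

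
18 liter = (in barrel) 0.1132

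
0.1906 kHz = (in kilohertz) 0.1906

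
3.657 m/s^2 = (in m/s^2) 3.657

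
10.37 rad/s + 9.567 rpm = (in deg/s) 651.6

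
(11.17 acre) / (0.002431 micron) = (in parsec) 0.0006026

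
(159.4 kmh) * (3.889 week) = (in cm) 1.041e+10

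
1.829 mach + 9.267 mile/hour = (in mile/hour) 1402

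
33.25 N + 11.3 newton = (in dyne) 4.455e+06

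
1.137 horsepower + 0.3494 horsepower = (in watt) 1108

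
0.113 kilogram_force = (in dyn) 1.108e+05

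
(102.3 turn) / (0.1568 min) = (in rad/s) 68.32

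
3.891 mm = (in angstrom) 3.891e+07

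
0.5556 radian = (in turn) 0.08843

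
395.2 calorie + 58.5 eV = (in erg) 1.654e+10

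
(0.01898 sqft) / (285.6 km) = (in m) 6.174e-09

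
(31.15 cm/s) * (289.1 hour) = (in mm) 3.242e+08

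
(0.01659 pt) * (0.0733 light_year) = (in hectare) 4.059e+05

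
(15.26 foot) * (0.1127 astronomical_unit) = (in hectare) 7.842e+06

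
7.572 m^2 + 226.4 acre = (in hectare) 91.62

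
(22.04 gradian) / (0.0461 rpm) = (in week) 0.0001186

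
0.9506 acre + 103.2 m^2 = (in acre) 0.9761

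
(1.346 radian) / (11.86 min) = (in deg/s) 0.1084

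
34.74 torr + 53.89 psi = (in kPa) 376.2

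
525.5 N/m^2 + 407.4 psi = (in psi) 407.5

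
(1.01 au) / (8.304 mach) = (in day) 618.5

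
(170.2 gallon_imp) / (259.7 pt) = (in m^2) 8.445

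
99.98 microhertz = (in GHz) 9.998e-14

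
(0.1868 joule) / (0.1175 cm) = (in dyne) 1.59e+07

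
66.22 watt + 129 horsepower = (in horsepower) 129.1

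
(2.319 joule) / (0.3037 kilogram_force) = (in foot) 2.555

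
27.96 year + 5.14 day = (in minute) 1.47e+07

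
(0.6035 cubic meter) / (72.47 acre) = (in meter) 2.058e-06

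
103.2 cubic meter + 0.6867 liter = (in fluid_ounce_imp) 3.632e+06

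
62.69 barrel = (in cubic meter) 9.967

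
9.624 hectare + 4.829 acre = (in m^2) 1.158e+05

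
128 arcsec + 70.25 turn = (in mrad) 4.414e+05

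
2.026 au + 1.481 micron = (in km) 3.031e+08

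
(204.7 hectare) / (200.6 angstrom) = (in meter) 1.02e+14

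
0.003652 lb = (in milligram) 1657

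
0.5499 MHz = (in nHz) 5.499e+14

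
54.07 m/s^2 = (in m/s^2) 54.07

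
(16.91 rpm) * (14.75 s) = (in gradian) 1663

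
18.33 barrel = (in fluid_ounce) 9.854e+04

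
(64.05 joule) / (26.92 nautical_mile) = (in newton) 0.001285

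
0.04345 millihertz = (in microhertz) 43.45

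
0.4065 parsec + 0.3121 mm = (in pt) 3.556e+19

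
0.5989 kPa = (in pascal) 598.9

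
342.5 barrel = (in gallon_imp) 1.198e+04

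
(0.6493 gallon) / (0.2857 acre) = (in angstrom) 2.126e+04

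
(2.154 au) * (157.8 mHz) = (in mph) 1.137e+11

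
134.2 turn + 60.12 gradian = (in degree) 4.837e+04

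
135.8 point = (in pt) 135.8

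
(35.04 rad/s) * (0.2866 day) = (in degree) 4.971e+07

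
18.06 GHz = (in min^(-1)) 1.084e+12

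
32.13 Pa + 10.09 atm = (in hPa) 1.022e+04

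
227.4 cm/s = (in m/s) 2.274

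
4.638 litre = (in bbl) 0.02917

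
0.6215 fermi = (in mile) 3.862e-19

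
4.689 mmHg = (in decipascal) 6251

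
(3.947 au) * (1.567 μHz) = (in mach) 2717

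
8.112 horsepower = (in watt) 6049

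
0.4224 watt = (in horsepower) 0.0005664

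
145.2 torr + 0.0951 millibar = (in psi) 2.809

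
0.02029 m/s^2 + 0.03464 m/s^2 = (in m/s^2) 0.05493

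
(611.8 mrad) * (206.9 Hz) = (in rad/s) 126.6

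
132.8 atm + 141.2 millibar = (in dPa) 1.347e+08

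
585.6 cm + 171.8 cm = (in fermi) 7.574e+15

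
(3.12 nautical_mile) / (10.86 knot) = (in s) 1034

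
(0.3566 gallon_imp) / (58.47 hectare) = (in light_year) 2.931e-25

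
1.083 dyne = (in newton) 1.083e-05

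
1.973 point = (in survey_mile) 4.325e-07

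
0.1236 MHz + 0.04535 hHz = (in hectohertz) 1236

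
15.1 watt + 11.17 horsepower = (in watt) 8345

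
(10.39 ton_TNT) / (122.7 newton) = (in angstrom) 3.543e+18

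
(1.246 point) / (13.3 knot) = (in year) 2.037e-12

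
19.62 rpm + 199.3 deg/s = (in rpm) 52.84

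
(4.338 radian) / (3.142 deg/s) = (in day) 0.0009156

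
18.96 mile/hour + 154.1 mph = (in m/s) 77.36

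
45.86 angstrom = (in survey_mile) 2.85e-12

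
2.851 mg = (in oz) 0.0001006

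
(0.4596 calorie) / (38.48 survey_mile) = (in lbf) 6.981e-06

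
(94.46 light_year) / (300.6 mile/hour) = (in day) 7.697e+10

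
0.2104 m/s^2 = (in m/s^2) 0.2104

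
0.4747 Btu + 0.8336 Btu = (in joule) 1380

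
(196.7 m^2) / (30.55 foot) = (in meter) 21.12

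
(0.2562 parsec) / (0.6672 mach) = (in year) 1.103e+06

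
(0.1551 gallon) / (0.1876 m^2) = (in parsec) 1.014e-19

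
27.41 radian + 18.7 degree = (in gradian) 1766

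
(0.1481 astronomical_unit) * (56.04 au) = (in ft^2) 1.999e+24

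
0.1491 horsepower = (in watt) 111.2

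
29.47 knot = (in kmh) 54.58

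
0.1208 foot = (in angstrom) 3.682e+08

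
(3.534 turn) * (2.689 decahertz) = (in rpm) 5702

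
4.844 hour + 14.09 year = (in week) 734.7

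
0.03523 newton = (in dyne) 3523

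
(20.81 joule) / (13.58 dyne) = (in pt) 4.344e+08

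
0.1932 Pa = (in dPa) 1.932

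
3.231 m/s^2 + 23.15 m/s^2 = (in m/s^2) 26.38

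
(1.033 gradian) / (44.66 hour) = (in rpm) 9.638e-07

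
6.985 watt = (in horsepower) 0.009367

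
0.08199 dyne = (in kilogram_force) 8.361e-08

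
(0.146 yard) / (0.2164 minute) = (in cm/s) 1.028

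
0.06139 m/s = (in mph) 0.1373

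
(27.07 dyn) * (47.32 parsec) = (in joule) 3.953e+14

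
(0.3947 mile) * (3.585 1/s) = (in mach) 6.688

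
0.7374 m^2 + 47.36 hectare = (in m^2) 4.736e+05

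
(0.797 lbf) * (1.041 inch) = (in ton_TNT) 2.24e-11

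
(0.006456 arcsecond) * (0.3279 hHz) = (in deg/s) 5.88e-05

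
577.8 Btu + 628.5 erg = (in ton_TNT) 0.0001457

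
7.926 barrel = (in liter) 1260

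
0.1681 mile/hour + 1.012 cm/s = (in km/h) 0.307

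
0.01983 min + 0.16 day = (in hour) 3.84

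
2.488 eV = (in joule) 3.986e-19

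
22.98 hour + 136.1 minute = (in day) 1.052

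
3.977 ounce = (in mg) 1.127e+05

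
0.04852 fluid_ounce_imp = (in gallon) 0.0003642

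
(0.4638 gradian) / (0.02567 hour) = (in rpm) 0.0007528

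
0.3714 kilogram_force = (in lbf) 0.8188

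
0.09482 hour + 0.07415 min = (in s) 345.8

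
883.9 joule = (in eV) 5.517e+21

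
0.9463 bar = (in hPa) 946.3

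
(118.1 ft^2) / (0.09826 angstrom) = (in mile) 6.938e+08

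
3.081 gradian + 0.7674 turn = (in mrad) 4870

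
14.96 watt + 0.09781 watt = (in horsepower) 0.02019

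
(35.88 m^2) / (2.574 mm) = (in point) 3.951e+07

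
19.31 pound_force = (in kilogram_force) 8.759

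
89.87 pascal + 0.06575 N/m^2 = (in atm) 0.0008876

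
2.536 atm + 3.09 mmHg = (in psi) 37.33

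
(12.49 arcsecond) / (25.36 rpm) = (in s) 2.28e-05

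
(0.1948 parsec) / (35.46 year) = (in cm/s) 5.375e+08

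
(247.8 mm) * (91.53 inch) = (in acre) 0.0001424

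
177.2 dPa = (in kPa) 0.01772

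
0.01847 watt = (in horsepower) 2.477e-05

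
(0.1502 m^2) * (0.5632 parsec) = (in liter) 2.61e+18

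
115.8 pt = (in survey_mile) 2.538e-05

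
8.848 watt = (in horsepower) 0.01187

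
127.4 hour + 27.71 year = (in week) 1446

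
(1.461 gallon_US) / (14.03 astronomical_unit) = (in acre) 6.511e-19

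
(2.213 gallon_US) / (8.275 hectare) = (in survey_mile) 6.29e-11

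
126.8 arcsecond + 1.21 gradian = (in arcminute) 67.45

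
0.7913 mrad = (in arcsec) 163.2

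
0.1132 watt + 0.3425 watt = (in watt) 0.4557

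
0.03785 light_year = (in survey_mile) 2.225e+11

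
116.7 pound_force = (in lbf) 116.7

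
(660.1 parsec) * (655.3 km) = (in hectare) 1.335e+21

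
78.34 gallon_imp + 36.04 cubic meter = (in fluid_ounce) 1.231e+06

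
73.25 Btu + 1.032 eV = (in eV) 4.824e+23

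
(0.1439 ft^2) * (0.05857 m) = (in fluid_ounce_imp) 27.56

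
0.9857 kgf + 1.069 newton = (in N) 10.74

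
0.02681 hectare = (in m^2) 268.1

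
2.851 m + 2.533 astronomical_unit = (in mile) 2.355e+08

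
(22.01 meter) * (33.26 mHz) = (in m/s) 0.7321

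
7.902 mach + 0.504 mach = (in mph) 6403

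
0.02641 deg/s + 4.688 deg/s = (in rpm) 0.7857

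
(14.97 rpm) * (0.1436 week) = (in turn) 2.167e+04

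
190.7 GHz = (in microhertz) 1.907e+17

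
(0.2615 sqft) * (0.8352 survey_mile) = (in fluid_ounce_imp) 1.149e+06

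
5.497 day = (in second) 4.749e+05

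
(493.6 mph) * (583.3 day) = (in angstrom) 1.112e+20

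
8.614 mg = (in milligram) 8.614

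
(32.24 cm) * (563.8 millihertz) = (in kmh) 0.6544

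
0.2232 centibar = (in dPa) 2232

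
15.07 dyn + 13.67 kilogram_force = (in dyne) 1.341e+07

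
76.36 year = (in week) 3982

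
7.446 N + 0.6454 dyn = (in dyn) 7.446e+05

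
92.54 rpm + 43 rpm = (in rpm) 135.5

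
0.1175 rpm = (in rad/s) 0.0123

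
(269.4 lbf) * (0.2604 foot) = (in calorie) 22.73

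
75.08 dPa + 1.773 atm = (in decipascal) 1.797e+06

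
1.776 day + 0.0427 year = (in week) 2.48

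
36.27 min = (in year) 6.901e-05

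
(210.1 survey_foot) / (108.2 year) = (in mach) 5.512e-11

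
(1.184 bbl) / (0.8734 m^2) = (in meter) 0.2155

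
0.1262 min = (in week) 1.252e-05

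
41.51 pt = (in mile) 9.099e-06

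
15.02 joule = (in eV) 9.375e+19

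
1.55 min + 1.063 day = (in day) 1.064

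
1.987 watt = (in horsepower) 0.002665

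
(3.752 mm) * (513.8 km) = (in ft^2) 2.075e+04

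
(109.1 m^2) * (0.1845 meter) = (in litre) 2.013e+04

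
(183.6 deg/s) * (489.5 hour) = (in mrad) 5.647e+09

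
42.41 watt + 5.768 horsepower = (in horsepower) 5.825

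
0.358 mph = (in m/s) 0.16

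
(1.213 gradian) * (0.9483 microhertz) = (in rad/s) 1.807e-08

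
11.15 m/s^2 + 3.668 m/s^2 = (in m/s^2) 14.82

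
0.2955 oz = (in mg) 8377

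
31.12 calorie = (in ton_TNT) 3.112e-08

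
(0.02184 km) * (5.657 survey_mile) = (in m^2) 1.988e+05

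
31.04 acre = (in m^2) 1.256e+05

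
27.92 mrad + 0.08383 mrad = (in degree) 1.605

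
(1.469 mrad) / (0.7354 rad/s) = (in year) 6.334e-11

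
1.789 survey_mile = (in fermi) 2.879e+18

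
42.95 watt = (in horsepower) 0.0576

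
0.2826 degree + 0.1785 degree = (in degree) 0.4611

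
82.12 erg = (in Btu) 7.783e-09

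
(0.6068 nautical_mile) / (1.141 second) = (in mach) 2.893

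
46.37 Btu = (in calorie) 1.169e+04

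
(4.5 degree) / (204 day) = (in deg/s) 2.553e-07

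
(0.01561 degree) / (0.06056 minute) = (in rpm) 0.000716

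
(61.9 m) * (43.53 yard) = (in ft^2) 2.652e+04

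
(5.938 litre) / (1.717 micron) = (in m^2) 3458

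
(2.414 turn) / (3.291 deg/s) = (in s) 264.1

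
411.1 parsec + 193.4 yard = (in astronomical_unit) 8.48e+07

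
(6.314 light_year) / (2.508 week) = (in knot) 7.655e+10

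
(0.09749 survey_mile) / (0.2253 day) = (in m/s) 0.00806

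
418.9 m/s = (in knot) 814.3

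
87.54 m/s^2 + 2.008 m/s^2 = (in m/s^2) 89.55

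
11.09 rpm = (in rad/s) 1.161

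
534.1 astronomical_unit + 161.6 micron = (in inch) 3.146e+15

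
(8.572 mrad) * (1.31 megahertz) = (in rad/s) 1.123e+04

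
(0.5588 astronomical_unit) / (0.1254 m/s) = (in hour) 1.852e+08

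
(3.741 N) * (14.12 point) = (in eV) 1.163e+17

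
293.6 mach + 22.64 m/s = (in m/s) 9.999e+04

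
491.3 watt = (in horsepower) 0.6588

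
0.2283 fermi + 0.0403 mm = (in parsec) 1.306e-21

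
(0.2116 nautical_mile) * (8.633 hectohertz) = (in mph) 7.568e+05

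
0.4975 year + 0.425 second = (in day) 181.6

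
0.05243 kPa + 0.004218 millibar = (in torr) 0.3964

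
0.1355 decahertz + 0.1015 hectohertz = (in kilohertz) 0.01151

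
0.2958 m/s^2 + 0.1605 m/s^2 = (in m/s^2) 0.4563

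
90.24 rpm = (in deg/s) 541.4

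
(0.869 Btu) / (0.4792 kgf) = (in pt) 5.53e+05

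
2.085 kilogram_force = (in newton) 20.45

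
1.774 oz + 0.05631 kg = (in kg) 0.1066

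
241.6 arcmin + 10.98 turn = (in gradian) 4396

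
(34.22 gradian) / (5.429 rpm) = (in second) 0.9455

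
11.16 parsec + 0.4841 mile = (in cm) 3.444e+19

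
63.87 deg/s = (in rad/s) 1.115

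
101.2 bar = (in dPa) 1.012e+08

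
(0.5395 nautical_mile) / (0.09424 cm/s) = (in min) 1.767e+04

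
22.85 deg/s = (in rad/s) 0.3988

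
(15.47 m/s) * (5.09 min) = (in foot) 1.55e+04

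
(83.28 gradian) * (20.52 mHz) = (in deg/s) 1.538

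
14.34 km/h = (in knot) 7.743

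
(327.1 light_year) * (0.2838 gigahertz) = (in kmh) 3.162e+27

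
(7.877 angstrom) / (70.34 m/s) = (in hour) 3.111e-15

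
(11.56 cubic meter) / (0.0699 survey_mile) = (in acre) 2.539e-05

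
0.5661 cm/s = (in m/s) 0.005661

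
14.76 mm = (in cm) 1.476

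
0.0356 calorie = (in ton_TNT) 3.56e-11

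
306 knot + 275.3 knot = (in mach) 0.8783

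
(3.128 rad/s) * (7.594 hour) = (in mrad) 8.551e+07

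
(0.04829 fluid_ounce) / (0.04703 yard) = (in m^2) 3.321e-05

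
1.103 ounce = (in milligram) 3.127e+04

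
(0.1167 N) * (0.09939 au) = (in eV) 1.083e+28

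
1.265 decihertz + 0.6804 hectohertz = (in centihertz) 6817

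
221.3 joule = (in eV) 1.381e+21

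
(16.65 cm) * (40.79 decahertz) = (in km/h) 244.5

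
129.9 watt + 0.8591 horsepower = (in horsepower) 1.033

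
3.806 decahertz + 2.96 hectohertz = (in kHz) 0.3341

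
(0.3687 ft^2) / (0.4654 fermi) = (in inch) 2.898e+15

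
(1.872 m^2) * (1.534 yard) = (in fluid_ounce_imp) 9.242e+04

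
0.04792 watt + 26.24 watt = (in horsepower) 0.03525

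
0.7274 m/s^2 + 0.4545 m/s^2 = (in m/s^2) 1.182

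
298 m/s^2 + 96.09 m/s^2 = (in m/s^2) 394.1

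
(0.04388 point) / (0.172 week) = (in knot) 2.893e-10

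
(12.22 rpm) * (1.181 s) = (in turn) 0.2405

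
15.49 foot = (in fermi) 4.721e+15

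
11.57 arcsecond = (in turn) 8.927e-06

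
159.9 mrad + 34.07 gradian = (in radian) 0.6951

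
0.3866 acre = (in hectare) 0.1565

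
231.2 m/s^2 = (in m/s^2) 231.2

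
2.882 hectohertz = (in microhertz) 2.882e+08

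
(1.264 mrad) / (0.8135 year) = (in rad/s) 4.927e-11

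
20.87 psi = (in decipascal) 1.439e+06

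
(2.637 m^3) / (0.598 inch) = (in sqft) 1869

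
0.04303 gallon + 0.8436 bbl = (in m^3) 0.1343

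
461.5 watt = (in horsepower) 0.6189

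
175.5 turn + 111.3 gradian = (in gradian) 7.031e+04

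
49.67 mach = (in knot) 3.288e+04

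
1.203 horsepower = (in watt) 897.1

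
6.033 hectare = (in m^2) 6.033e+04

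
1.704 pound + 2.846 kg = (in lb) 7.978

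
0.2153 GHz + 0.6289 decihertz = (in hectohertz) 2.153e+06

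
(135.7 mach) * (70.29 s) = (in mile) 2018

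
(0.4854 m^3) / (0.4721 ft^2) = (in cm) 1107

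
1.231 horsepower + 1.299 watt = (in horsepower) 1.233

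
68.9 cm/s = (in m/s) 0.689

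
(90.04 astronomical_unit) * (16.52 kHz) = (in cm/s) 2.225e+19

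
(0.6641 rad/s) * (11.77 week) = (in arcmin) 1.625e+10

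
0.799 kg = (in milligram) 7.99e+05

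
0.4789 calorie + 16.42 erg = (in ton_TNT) 4.789e-10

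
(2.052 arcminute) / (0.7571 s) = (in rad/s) 0.0007884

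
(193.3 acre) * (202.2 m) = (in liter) 1.582e+11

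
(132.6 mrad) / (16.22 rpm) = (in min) 0.001301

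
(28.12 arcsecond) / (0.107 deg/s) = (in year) 2.315e-09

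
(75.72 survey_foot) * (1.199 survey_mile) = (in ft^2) 4.794e+05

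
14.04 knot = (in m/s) 7.223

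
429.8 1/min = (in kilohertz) 0.007163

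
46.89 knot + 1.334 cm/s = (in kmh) 86.89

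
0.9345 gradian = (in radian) 0.01468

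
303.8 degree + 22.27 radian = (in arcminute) 9.479e+04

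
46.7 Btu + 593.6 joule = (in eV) 3.112e+23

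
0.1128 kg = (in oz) 3.979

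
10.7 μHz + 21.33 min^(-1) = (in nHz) 3.555e+08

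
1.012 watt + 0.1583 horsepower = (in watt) 119.1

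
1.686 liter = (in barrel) 0.0106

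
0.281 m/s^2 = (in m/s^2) 0.281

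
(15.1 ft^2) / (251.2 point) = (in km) 0.01583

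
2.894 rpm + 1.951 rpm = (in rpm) 4.845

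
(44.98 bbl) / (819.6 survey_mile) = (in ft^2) 5.836e-05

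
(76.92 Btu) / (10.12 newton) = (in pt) 2.273e+07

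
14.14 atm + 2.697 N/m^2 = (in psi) 207.8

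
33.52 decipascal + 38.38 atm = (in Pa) 3.889e+06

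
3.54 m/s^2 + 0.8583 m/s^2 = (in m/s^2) 4.398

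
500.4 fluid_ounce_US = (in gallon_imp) 3.255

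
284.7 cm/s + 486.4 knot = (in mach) 0.7432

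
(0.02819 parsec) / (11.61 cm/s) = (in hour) 2.081e+12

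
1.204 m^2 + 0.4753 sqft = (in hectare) 0.0001248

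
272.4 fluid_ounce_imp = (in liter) 7.74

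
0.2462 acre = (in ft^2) 1.072e+04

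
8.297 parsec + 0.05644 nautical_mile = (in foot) 8.4e+17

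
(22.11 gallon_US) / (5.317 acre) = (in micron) 3.89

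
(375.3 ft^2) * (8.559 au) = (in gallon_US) 1.179e+16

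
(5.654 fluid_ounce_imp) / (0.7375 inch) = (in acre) 2.119e-06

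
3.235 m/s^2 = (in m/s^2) 3.235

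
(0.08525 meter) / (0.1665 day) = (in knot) 1.152e-05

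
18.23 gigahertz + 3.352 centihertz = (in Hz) 1.823e+10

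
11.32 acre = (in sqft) 4.931e+05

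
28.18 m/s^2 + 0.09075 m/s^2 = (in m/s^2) 28.27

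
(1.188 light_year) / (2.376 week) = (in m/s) 7.821e+09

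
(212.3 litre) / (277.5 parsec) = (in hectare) 2.479e-24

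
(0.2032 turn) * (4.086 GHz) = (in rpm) 4.982e+10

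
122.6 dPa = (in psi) 0.001778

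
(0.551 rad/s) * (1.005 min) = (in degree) 1904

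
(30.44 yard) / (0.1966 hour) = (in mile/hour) 0.08797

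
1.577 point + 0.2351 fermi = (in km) 5.563e-07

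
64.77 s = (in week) 0.0001071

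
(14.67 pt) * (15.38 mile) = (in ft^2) 1379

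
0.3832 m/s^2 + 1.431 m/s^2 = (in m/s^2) 1.814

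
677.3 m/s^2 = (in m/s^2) 677.3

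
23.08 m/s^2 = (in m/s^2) 23.08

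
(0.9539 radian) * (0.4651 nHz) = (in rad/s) 4.437e-10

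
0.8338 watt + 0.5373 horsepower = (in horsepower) 0.5384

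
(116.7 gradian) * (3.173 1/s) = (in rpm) 55.54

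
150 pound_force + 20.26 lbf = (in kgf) 77.23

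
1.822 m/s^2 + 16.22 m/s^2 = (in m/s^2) 18.04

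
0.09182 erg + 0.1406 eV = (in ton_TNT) 2.195e-18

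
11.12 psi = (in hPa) 766.7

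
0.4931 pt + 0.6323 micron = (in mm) 0.1746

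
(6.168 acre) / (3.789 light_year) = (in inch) 2.741e-11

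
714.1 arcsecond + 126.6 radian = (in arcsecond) 2.611e+07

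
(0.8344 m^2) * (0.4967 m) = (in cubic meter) 0.4144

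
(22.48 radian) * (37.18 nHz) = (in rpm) 7.981e-06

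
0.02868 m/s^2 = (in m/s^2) 0.02868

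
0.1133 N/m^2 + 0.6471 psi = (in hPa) 44.62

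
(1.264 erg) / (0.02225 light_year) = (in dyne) 6.005e-17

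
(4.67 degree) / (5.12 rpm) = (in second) 0.152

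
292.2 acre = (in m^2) 1.182e+06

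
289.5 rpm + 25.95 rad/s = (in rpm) 537.3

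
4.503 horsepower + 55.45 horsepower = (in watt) 4.471e+04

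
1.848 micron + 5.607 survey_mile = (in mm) 9.024e+06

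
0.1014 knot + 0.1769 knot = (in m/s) 0.1432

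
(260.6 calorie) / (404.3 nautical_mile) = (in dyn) 145.6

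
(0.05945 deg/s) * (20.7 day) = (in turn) 295.3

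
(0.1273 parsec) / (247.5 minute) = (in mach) 7.768e+08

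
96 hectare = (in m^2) 9.6e+05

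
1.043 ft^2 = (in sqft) 1.043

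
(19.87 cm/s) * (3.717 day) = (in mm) 6.381e+07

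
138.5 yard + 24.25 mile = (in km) 39.15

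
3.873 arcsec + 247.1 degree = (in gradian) 274.6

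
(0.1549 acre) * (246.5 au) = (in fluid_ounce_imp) 8.136e+20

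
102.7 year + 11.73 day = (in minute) 5.4e+07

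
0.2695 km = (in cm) 2.695e+04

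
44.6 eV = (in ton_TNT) 1.708e-27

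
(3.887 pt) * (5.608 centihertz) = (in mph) 0.000172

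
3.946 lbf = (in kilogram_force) 1.79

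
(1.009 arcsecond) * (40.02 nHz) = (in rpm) 1.869e-12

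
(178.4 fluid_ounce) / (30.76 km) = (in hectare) 1.715e-11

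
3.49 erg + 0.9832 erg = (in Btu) 4.24e-10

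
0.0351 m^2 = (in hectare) 3.51e-06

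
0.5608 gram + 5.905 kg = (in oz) 208.3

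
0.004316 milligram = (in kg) 4.316e-09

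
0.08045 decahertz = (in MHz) 8.045e-07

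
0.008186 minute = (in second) 0.4912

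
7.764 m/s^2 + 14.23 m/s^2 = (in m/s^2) 21.99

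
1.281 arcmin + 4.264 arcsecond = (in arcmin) 1.352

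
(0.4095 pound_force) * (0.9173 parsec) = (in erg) 5.156e+23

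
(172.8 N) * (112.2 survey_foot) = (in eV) 3.688e+22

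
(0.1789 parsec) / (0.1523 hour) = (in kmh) 3.625e+13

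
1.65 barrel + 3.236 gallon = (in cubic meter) 0.2746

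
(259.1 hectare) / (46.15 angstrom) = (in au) 3753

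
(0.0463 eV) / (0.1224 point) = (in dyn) 1.718e-11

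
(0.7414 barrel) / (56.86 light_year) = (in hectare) 2.191e-23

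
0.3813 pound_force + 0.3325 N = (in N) 2.029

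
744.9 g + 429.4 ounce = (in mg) 1.292e+07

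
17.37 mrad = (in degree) 0.9952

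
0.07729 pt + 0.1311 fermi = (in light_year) 2.882e-21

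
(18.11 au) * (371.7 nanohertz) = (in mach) 2957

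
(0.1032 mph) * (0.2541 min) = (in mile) 0.0004371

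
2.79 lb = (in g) 1266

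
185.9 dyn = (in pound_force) 0.0004179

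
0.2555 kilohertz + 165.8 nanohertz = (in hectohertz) 2.555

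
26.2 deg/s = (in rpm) 4.367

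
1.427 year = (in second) 4.5e+07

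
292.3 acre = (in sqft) 1.273e+07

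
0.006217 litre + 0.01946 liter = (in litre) 0.02568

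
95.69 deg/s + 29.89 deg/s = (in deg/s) 125.6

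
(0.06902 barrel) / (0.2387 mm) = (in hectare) 0.004597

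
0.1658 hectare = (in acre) 0.4097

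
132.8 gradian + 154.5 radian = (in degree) 8972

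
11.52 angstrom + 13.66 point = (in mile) 2.994e-06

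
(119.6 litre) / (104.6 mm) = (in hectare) 0.0001143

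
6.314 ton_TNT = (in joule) 2.642e+10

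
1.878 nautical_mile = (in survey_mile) 2.161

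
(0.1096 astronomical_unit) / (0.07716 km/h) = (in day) 8.854e+06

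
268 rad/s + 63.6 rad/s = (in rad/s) 331.6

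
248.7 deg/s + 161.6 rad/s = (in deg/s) 9508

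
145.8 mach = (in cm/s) 4.964e+06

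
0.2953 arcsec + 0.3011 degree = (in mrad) 5.257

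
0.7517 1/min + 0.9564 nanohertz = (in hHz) 0.0001253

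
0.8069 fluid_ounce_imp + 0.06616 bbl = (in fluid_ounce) 356.5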